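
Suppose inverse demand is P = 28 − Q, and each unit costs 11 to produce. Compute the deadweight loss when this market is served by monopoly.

DWL = 36.125

Perfect competition: P = MC = 11, so 28 − Q = 11 and Q = 17.
The monopolist equates marginal revenue to marginal cost: 28 − 2Q = 11, so Q = 8.5. From demand, P = 19.5.
DWL is the triangle between Q = 8.5 and Q = 17: ½·(17 − 8.5)·(19.5 − 11) = 36.125.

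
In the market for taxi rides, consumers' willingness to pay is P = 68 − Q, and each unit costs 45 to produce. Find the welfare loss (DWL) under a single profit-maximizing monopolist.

Under competition P = MC = 45, so Q = (68 − 45)/1 = 23.
A monopolist chooses Q where MR = MC. MR = 68 − 2Q; setting this equal to 45 gives Q = 11.5 and P = 56.5.
DWL is the triangle between Q = 11.5 and Q = 23: ½·(23 − 11.5)·(56.5 − 45) = 66.125.

DWL = 66.125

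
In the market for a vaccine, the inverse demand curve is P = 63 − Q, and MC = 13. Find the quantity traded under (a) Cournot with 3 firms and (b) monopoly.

Cournot: Q = 37.5; Monopoly: Q = 25

In a 3-firm Cournot equilibrium, symmetry and the first-order condition give q = (63 − 13)/(4) = 12.5. So Q = 37.5 and P = 25.5.
The monopolist equates marginal revenue to marginal cost: 63 − 2Q = 13, so Q = 25. From demand, P = 38.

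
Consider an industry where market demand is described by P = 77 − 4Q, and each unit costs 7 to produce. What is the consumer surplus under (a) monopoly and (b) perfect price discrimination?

The monopolist equates marginal revenue to marginal cost: 77 − 8Q = 7, so Q = 8.75. From demand, P = 42.
CS = ½·(77 − 42)·8.75 = 153.125.
A perfectly discriminating monopolist sells every unit with P(Q) ≥ MC(Q), so output equals the competitive quantity Q = 17.5. Each buyer pays their reservation price, so CS = 0 and the firm captures all surplus.
CS = 0.

Monopoly: CS = 153.125; Perfect PD: CS = 0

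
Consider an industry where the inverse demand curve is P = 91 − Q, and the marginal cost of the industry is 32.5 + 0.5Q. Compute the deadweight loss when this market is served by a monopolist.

Competitive equilibrium sets price equal to marginal cost: 91 − Q = 32.5 + 0.5Q, so Q = 39 and P = 52.
The monopolist equates marginal revenue to marginal cost: 91 − 2Q = 32.5 + 0.5Q, so Q = 23.4. From demand, P = 67.6.
CS = ½·(91 − 52)·39 = 760.5; PS = (52·39 − 32.5·39 − ½·0.5·39²) = 380.25; TS = 1140.75.
CS = ½·(91 − 67.6)·23.4 = 273.78; PS = (67.6·23.4 − 32.5·23.4 − ½·0.5·23.4²) = 684.45; TS = 958.23.
DWL = 1140.75 − 958.23 = 182.52.

DWL = 182.52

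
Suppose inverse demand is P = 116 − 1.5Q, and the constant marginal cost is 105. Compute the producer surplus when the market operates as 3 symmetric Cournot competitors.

With 3 symmetric Cournot firms, each firm's FOC gives 116 − 6q = 105, so q = 11/6, Q = 3·11/6 = 5.5, and P = 107.75.
PS = (107.75 − 105)·5.5 = 15.125.

PS = 15.125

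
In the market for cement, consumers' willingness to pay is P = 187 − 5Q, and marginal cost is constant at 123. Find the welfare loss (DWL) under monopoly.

Competitive firms price at marginal cost: P = 123, giving Q = 12.8.
Monopoly sets MR = MC: 187 − 10Q = 123 ⇒ Q = 6.4, P = 187 − 5·6.4 = 155.
DWL is the triangle between Q = 6.4 and Q = 12.8: ½·(12.8 − 6.4)·(155 − 123) = 102.4.

DWL = 102.4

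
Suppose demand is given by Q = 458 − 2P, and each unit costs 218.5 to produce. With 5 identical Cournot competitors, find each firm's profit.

Inverting demand: P = 229 − 0.5Q.
Cournot with 5 identical firms: the symmetric best-response condition is 229 − 3q = 218.5. Each firm produces q = 3.5, total output Q = 17.5, price P = 220.25.
Each firm's profit = (220.25 − 218.5)·3.5 = 6.125.

π_i = 6.125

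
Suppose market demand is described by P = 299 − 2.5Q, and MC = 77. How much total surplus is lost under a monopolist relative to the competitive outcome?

DWL = 2464.2

Under competition P = MC = 77, so Q = (299 − 77)/2.5 = 88.8.
The monopolist equates marginal revenue to marginal cost: 299 − 5Q = 77, so Q = 44.4. From demand, P = 188.
DWL is the triangle between Q = 44.4 and Q = 88.8: ½·(88.8 − 44.4)·(188 − 77) = 2464.2.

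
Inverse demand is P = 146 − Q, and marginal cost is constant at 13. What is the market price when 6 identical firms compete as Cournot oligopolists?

With 6 symmetric Cournot firms, each firm's FOC gives 146 − 7q = 13, so q = 19, Q = 6·19 = 114, and P = 32.

P = 32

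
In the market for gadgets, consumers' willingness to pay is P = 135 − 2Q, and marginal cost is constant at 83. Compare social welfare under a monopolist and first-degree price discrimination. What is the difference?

The monopolist equates marginal revenue to marginal cost: 135 − 4Q = 83, so Q = 13. From demand, P = 109.
CS = ½·(135 − 109)·13 = 169; PS = (109 − 83)·13 = 338; TS = 507.
Under first-degree price discrimination the firm charges each unit its demand price and produces up to where P = MC, i.e. Q = 26. Consumer surplus is zero; producer surplus equals total surplus.
TS = 676 (equal to competitive TS).
Change in social welfare: 676 − 507 = 169.

TS rises by 169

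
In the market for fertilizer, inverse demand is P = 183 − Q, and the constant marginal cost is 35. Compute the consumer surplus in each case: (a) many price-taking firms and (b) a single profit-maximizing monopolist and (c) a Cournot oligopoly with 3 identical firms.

Competition: CS = 10952; Monopoly: CS = 2738; Cournot: CS = 6160.5

Competitive firms price at marginal cost: P = 35, giving Q = 148.
CS = ½·(183 − 35)·148 = 10952.
Monopoly sets MR = MC: 183 − 2Q = 35 ⇒ Q = 74, P = 183 − 74 = 109.
CS = ½·(183 − 109)·74 = 2738.
Cournot with 3 identical firms: the symmetric best-response condition is 183 − 4q = 35. Each firm produces q = 37, total output Q = 111, price P = 72.
CS = ½·(183 − 72)·111 = 6160.5.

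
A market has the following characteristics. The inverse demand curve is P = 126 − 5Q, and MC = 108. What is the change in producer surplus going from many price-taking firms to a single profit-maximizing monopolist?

Under competition P = MC = 108, so Q = (126 − 108)/5 = 3.6.
PS = (108 − 108)·3.6 = 0.
The monopolist equates marginal revenue to marginal cost: 126 − 10Q = 108, so Q = 1.8. From demand, P = 117.
PS = (117 − 108)·1.8 = 16.2.
Change in producer surplus: 16.2 − 0 = 16.2.

Producer surplus rises by 16.2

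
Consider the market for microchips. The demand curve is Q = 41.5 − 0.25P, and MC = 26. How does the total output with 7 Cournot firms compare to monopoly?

Cournot: Q = 30.625; Monopoly: Q = 17.5

Inverting demand: P = 166 − 4Q.
With 7 symmetric Cournot firms, each firm's FOC gives 166 − 32q = 26, so q = 4.375, Q = 7·4.375 = 30.625, and P = 43.5.
The monopolist equates marginal revenue to marginal cost: 166 − 8Q = 26, so Q = 17.5. From demand, P = 96.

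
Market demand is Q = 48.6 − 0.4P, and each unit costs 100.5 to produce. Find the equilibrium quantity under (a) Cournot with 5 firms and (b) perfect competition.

Cournot: Q = 7; Competition: Q = 8.4

Inverting demand: P = 121.5 − 2.5Q.
In a 5-firm Cournot equilibrium, symmetry and the first-order condition give q = (121.5 − 100.5)/(15) = 1.4. So Q = 7 and P = 104.
Under competition P = MC = 100.5, so Q = (121.5 − 100.5)/2.5 = 8.4.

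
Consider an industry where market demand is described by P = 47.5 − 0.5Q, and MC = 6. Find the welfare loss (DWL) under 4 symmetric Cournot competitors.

DWL = 68.89

Competitive firms price at marginal cost: P = 6, giving Q = 83.
In a 4-firm Cournot equilibrium, symmetry and the first-order condition give q = (47.5 − 6)/(2.5) = 16.6. So Q = 66.4 and P = 14.3.
DWL is the triangle between Q = 66.4 and Q = 83: ½·(83 − 66.4)·(14.3 − 6) = 68.89.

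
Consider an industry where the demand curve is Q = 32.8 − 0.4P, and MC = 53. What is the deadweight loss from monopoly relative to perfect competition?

DWL = 42.05

Inverting demand: P = 82 − 2.5Q.
Competitive firms price at marginal cost: P = 53, giving Q = 11.6.
The monopolist equates marginal revenue to marginal cost: 82 − 5Q = 53, so Q = 5.8. From demand, P = 67.5.
DWL is the triangle between Q = 5.8 and Q = 11.6: ½·(11.6 − 5.8)·(67.5 − 53) = 42.05.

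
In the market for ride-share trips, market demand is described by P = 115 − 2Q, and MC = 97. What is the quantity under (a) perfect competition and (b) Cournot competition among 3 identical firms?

Competition: Q = 9; Cournot: Q = 6.75

Perfect competition: P = MC = 97, so 115 − 2Q = 97 and Q = 9.
With 3 symmetric Cournot firms, each firm's FOC gives 115 − 8q = 97, so q = 2.25, Q = 3·2.25 = 6.75, and P = 101.5.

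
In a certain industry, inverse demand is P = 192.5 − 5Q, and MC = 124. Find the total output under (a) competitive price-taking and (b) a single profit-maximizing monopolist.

Competitive firms price at marginal cost: P = 124, giving Q = 13.7.
A monopolist chooses Q where MR = MC. MR = 192.5 − 10Q; setting this equal to 124 gives Q = 6.85 and P = 158.25.

Competition: Q = 13.7; Monopoly: Q = 6.85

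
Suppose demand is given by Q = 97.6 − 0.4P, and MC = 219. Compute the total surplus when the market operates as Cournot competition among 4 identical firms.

Inverting demand: P = 244 − 2.5Q.
In a 4-firm Cournot equilibrium, symmetry and the first-order condition give q = (244 − 219)/(12.5) = 2. So Q = 8 and P = 224.
CS = ½·(244 − 224)·8 = 80; PS = (224 − 219)·8 = 40; TS = 120.

TS = 120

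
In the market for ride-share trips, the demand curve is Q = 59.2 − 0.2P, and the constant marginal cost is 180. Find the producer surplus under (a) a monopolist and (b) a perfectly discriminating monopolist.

Monopoly: PS = 672.8; Perfect PD: PS = 1345.6

Inverting demand: P = 296 − 5Q.
Monopoly sets MR = MC: 296 − 10Q = 180 ⇒ Q = 11.6, P = 296 − 5·11.6 = 238.
PS = (238 − 180)·11.6 = 672.8.
A perfectly discriminating monopolist sells every unit with P(Q) ≥ MC(Q), so output equals the competitive quantity Q = 23.2. Each buyer pays their reservation price, so CS = 0 and the firm captures all surplus.
PS = ½·(296 − 180)·23.2 = 1345.6.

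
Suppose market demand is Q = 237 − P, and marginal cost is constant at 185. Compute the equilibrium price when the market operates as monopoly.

Inverting demand: P = 237 − Q.
A monopolist chooses Q where MR = MC. MR = 237 − 2Q; setting this equal to 185 gives Q = 26 and P = 211.

P = 211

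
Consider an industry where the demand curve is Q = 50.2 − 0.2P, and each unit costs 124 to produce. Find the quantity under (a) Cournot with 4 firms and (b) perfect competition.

Inverting demand: P = 251 − 5Q.
In a 4-firm Cournot equilibrium, symmetry and the first-order condition give q = (251 − 124)/(25) = 5.08. So Q = 20.32 and P = 149.4.
Under competition P = MC = 124, so Q = (251 − 124)/5 = 25.4.

Cournot: Q = 20.32; Competition: Q = 25.4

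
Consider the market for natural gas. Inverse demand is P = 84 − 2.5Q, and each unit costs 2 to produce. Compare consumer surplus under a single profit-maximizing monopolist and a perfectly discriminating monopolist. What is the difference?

Consumer surplus falls by 336.2

Monopoly sets MR = MC: 84 − 5Q = 2 ⇒ Q = 16.4, P = 84 − 2.5·16.4 = 43.
CS = ½·(84 − 43)·16.4 = 336.2.
Under first-degree price discrimination the firm charges each unit its demand price and produces up to where P = MC, i.e. Q = 32.8. Consumer surplus is zero; producer surplus equals total surplus.
CS = 0.
Change in consumer surplus: 0 − 336.2 = −336.2.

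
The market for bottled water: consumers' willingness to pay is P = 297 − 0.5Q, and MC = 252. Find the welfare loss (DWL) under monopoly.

DWL = 506.25

Competitive firms price at marginal cost: P = 252, giving Q = 90.
Monopoly sets MR = MC: 297 − Q = 252 ⇒ Q = 45, P = 297 − 0.5·45 = 274.5.
DWL is the triangle between Q = 45 and Q = 90: ½·(90 − 45)·(274.5 − 252) = 506.25.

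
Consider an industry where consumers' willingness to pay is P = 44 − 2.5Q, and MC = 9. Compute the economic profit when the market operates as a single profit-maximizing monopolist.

Profit = 122.5

The monopolist equates marginal revenue to marginal cost: 44 − 5Q = 9, so Q = 7. From demand, P = 26.5.
Profit = (26.5 − 9)·7 = 122.5.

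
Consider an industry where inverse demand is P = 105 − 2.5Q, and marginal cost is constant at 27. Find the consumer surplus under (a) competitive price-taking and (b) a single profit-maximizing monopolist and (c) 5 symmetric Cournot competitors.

Competitive firms price at marginal cost: P = 27, giving Q = 31.2.
CS = ½·(105 − 27)·31.2 = 1216.8.
Monopoly sets MR = MC: 105 − 5Q = 27 ⇒ Q = 15.6, P = 105 − 2.5·15.6 = 66.
CS = ½·(105 − 66)·15.6 = 304.2.
In a 5-firm Cournot equilibrium, symmetry and the first-order condition give q = (105 − 27)/(15) = 5.2. So Q = 26 and P = 40.
CS = ½·(105 − 40)·26 = 845.

Competition: CS = 1216.8; Monopoly: CS = 304.2; Cournot: CS = 845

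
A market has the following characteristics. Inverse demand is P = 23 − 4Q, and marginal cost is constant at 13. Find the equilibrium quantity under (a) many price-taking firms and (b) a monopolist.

Competitive firms price at marginal cost: P = 13, giving Q = 2.5.
Monopoly sets MR = MC: 23 − 8Q = 13 ⇒ Q = 1.25, P = 23 − 4·1.25 = 18.

Competition: Q = 2.5; Monopoly: Q = 1.25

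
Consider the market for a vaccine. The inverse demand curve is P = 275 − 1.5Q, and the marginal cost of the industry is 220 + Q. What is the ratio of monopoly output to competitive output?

A monopolist chooses Q where MR = MC. MR = 275 − 3Q; setting this equal to 220 + Q gives Q = 13.75 and P = 254.375.
Competitive equilibrium sets price equal to marginal cost: 275 − 1.5Q = 220 + Q, so Q = 22 and P = 242.
Ratio Q_m/Q_c = 13.75/22 = 0.625.

Q_m/Q_c = 0.625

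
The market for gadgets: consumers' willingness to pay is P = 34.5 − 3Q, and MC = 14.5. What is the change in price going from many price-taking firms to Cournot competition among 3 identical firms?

P rises by 5

Under competition P = MC = 14.5, so Q = (34.5 − 14.5)/3 = 20/3.
With 3 symmetric Cournot firms, each firm's FOC gives 34.5 − 12q = 14.5, so q = 5/3, Q = 3·5/3 = 5, and P = 19.5.
Change in price: 19.5 − 14.5 = 5.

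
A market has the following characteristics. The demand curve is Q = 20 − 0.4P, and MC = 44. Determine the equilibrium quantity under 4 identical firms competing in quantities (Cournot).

Q = 1.92

Inverting demand: P = 50 − 2.5Q.
Cournot with 4 identical firms: the symmetric best-response condition is 50 − 12.5q = 44. Each firm produces q = 0.48, total output Q = 1.92, price P = 45.2.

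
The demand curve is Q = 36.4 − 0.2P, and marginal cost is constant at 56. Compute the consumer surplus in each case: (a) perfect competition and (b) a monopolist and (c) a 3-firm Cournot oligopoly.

Competition: CS = 1587.6; Monopoly: CS = 396.9; Cournot: CS = 893.025

Inverting demand: P = 182 − 5Q.
Perfect competition: P = MC = 56, so 182 − 5Q = 56 and Q = 25.2.
CS = ½·(182 − 56)·25.2 = 1587.6.
A monopolist chooses Q where MR = MC. MR = 182 − 10Q; setting this equal to 56 gives Q = 12.6 and P = 119.
CS = ½·(182 − 119)·12.6 = 396.9.
With 3 symmetric Cournot firms, each firm's FOC gives 182 − 20q = 56, so q = 6.3, Q = 3·6.3 = 18.9, and P = 87.5.
CS = ½·(182 − 87.5)·18.9 = 893.025.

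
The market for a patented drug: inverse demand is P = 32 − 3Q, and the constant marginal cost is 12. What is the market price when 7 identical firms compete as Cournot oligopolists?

P = 14.5

With 7 symmetric Cournot firms, each firm's FOC gives 32 − 24q = 12, so q = 5/6, Q = 7·5/6 = 35/6, and P = 14.5.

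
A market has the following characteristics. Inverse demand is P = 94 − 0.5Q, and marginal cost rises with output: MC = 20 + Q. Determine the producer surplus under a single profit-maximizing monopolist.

PS = 1369

A monopolist chooses Q where MR = MC. MR = 94 − Q; setting this equal to 20 + Q gives Q = 37 and P = 75.5.
PS = P·Q − VC(Q) = 75.5·37 − (20·37 + ½·1·37²) = 1369.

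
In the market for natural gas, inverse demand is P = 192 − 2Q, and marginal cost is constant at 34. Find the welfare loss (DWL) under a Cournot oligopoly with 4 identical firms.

Under competition P = MC = 34, so Q = (192 − 34)/2 = 79.
In a 4-firm Cournot equilibrium, symmetry and the first-order condition give q = (192 − 34)/(10) = 15.8. So Q = 63.2 and P = 65.6.
DWL is the triangle between Q = 63.2 and Q = 79: ½·(79 − 63.2)·(65.6 − 34) = 249.64.

DWL = 249.64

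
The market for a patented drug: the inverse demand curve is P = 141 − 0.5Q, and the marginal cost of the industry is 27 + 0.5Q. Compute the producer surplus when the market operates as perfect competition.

PS = 3249

Under competition P = MC: 141 − 0.5Q = 27 + 0.5Q ⇒ Q = 114, P = 84.
PS = P·Q − VC(Q) = 84·114 − (27·114 + ½·0.5·114²) = 3249.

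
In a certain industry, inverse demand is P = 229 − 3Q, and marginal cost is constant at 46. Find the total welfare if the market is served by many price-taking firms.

TS = 5581.5

Under competition P = MC = 46, so Q = (229 − 46)/3 = 61.
CS = ½·(229 − 46)·61 = 5581.5; PS = (46 − 46)·61 = 0; TS = 5581.5.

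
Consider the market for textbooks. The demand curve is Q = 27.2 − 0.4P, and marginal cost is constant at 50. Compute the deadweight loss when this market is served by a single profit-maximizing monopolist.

Inverting demand: P = 68 − 2.5Q.
Competitive firms price at marginal cost: P = 50, giving Q = 7.2.
The monopolist equates marginal revenue to marginal cost: 68 − 5Q = 50, so Q = 3.6. From demand, P = 59.
DWL is the triangle between Q = 3.6 and Q = 7.2: ½·(7.2 − 3.6)·(59 − 50) = 16.2.

DWL = 16.2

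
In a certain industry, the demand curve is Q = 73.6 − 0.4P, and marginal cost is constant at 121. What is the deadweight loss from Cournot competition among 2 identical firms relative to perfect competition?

Inverting demand: P = 184 − 2.5Q.
Under competition P = MC = 121, so Q = (184 − 121)/2.5 = 25.2.
In a 2-firm Cournot equilibrium, symmetry and the first-order condition give q = (184 − 121)/(7.5) = 8.4. So Q = 16.8 and P = 142.
DWL is the triangle between Q = 16.8 and Q = 25.2: ½·(25.2 − 16.8)·(142 − 121) = 88.2.

DWL = 88.2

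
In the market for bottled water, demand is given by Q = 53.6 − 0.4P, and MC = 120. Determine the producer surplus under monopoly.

Inverting demand: P = 134 − 2.5Q.
The monopolist equates marginal revenue to marginal cost: 134 − 5Q = 120, so Q = 2.8. From demand, P = 127.
PS = (127 − 120)·2.8 = 19.6.

PS = 19.6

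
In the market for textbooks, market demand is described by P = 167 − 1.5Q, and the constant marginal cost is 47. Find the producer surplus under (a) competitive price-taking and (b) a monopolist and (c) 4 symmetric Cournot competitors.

Under competition P = MC = 47, so Q = (167 − 47)/1.5 = 80.
PS = (47 − 47)·80 = 0.
The monopolist equates marginal revenue to marginal cost: 167 − 3Q = 47, so Q = 40. From demand, P = 107.
PS = (107 − 47)·40 = 2400.
In a 4-firm Cournot equilibrium, symmetry and the first-order condition give q = (167 − 47)/(7.5) = 16. So Q = 64 and P = 71.
PS = (71 − 47)·64 = 1536.

Competition: PS = 0; Monopoly: PS = 2400; Cournot: PS = 1536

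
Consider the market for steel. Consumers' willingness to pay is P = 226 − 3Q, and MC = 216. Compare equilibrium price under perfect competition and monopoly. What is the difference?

Perfect competition: P = MC = 216, so 226 − 3Q = 216 and Q = 10/3.
The monopolist equates marginal revenue to marginal cost: 226 − 6Q = 216, so Q = 5/3. From demand, P = 221.
Change in equilibrium price: 221 − 216 = 5.

Equilibrium price rises by 5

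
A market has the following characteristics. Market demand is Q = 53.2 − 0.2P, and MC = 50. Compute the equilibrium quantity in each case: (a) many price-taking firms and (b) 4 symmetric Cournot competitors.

Inverting demand: P = 266 − 5Q.
Under competition P = MC = 50, so Q = (266 − 50)/5 = 43.2.
With 4 symmetric Cournot firms, each firm's FOC gives 266 − 25q = 50, so q = 8.64, Q = 4·8.64 = 34.56, and P = 93.2.

Competition: Q = 43.2; Cournot: Q = 34.56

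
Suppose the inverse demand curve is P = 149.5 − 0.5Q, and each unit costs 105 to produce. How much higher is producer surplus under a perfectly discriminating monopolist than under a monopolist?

The monopolist equates marginal revenue to marginal cost: 149.5 − Q = 105, so Q = 44.5. From demand, P = 127.25.
PS = (127.25 − 105)·44.5 = 990.125.
With perfect price discrimination, output is the efficient level Q = 89 (where demand meets MC), but every buyer pays their willingness to pay: CS = 0 and PS = total surplus.
PS = ½·(149.5 − 105)·89 = 1980.25.
Change in producer surplus: 1980.25 − 990.125 = 990.125.

Producer surplus rises by 990.125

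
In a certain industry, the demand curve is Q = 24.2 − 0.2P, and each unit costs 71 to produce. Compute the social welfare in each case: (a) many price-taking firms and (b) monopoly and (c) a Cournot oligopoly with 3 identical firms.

Inverting demand: P = 121 − 5Q.
Under competition P = MC = 71, so Q = (121 − 71)/5 = 10.
CS = ½·(121 − 71)·10 = 250; PS = (71 − 71)·10 = 0; TS = 250.
The monopolist equates marginal revenue to marginal cost: 121 − 10Q = 71, so Q = 5. From demand, P = 96.
CS = ½·(121 − 96)·5 = 62.5; PS = (96 − 71)·5 = 125; TS = 187.5.
Cournot with 3 identical firms: the symmetric best-response condition is 121 − 20q = 71. Each firm produces q = 2.5, total output Q = 7.5, price P = 83.5.
CS = ½·(121 − 83.5)·7.5 = 140.625; PS = (83.5 − 71)·7.5 = 93.75; TS = 234.375.

Competition: TS = 250; Monopoly: TS = 187.5; Cournot: TS = 234.375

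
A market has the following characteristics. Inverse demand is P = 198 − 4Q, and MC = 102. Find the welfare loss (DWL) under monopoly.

DWL = 288

Under competition P = MC = 102, so Q = (198 − 102)/4 = 24.
Monopoly sets MR = MC: 198 − 8Q = 102 ⇒ Q = 12, P = 198 − 4·12 = 150.
DWL is the triangle between Q = 12 and Q = 24: ½·(24 − 12)·(150 − 102) = 288.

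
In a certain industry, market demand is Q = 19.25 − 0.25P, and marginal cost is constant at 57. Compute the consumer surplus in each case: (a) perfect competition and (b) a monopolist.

Inverting demand: P = 77 − 4Q.
Under competition P = MC = 57, so Q = (77 − 57)/4 = 5.
CS = ½·(77 − 57)·5 = 50.
The monopolist equates marginal revenue to marginal cost: 77 − 8Q = 57, so Q = 2.5. From demand, P = 67.
CS = ½·(77 − 67)·2.5 = 12.5.

Competition: CS = 50; Monopoly: CS = 12.5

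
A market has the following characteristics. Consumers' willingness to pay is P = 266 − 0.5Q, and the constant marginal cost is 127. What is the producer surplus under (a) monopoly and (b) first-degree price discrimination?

Monopoly: PS = 9660.5; Perfect PD: PS = 19321

The monopolist equates marginal revenue to marginal cost: 266 − Q = 127, so Q = 139. From demand, P = 196.5.
PS = (196.5 − 127)·139 = 9660.5.
With perfect price discrimination, output is the efficient level Q = 278 (where demand meets MC), but every buyer pays their willingness to pay: CS = 0 and PS = total surplus.
PS = ½·(266 − 127)·278 = 19321.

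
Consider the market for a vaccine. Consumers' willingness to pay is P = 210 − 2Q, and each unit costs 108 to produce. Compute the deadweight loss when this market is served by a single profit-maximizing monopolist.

Competitive firms price at marginal cost: P = 108, giving Q = 51.
A monopolist chooses Q where MR = MC. MR = 210 − 4Q; setting this equal to 108 gives Q = 25.5 and P = 159.
DWL is the triangle between Q = 25.5 and Q = 51: ½·(51 − 25.5)·(159 − 108) = 650.25.

DWL = 650.25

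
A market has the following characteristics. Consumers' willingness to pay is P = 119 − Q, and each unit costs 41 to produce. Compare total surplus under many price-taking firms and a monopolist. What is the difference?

Perfect competition: P = MC = 41, so 119 − Q = 41 and Q = 78.
CS = ½·(119 − 41)·78 = 3042; PS = (41 − 41)·78 = 0; TS = 3042.
A monopolist chooses Q where MR = MC. MR = 119 − 2Q; setting this equal to 41 gives Q = 39 and P = 80.
CS = ½·(119 − 80)·39 = 760.5; PS = (80 − 41)·39 = 1521; TS = 2281.5.
Change in total surplus: 2281.5 − 3042 = −760.5.

Total surplus falls by 760.5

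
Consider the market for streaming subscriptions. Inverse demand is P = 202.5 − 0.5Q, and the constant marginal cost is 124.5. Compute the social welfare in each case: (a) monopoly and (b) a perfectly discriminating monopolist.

The monopolist equates marginal revenue to marginal cost: 202.5 − Q = 124.5, so Q = 78. From demand, P = 163.5.
CS = ½·(202.5 − 163.5)·78 = 1521; PS = (163.5 − 124.5)·78 = 3042; TS = 4563.
A perfectly discriminating monopolist sells every unit with P(Q) ≥ MC(Q), so output equals the competitive quantity Q = 156. Each buyer pays their reservation price, so CS = 0 and the firm captures all surplus.
TS = 6084 (equal to competitive TS).

Monopoly: TS = 4563; Perfect PD: TS = 6084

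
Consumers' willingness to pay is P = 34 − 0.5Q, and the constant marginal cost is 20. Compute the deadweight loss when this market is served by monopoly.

DWL = 49

Under competition P = MC = 20, so Q = (34 − 20)/0.5 = 28.
A monopolist chooses Q where MR = MC. MR = 34 − Q; setting this equal to 20 gives Q = 14 and P = 27.
DWL is the triangle between Q = 14 and Q = 28: ½·(28 − 14)·(27 − 20) = 49.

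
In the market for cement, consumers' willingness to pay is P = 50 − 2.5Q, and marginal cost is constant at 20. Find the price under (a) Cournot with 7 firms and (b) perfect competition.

Cournot: P = 23.75; Competition: P = 20

With 7 symmetric Cournot firms, each firm's FOC gives 50 − 20q = 20, so q = 1.5, Q = 7·1.5 = 10.5, and P = 23.75.
Competitive firms price at marginal cost: P = 20, giving Q = 12.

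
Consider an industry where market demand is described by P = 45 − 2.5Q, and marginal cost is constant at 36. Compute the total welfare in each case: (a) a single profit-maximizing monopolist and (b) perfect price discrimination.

Monopoly: TS = 12.15; Perfect PD: TS = 16.2

Monopoly sets MR = MC: 45 − 5Q = 36 ⇒ Q = 1.8, P = 45 − 2.5·1.8 = 40.5.
CS = ½·(45 − 40.5)·1.8 = 4.05; PS = (40.5 − 36)·1.8 = 8.1; TS = 12.15.
Under first-degree price discrimination the firm charges each unit its demand price and produces up to where P = MC, i.e. Q = 3.6. Consumer surplus is zero; producer surplus equals total surplus.
TS = 16.2 (equal to competitive TS).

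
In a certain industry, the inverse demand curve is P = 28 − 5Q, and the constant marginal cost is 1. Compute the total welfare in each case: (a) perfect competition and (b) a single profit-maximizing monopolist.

Competition: TS = 72.9; Monopoly: TS = 54.675

Competitive firms price at marginal cost: P = 1, giving Q = 5.4.
CS = ½·(28 − 1)·5.4 = 72.9; PS = (1 − 1)·5.4 = 0; TS = 72.9.
A monopolist chooses Q where MR = MC. MR = 28 − 10Q; setting this equal to 1 gives Q = 2.7 and P = 14.5.
CS = ½·(28 − 14.5)·2.7 = 18.225; PS = (14.5 − 1)·2.7 = 36.45; TS = 54.675.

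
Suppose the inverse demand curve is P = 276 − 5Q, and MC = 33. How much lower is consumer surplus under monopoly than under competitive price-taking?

CS falls by 4428.675

Under competition P = MC = 33, so Q = (276 − 33)/5 = 48.6.
CS = ½·(276 − 33)·48.6 = 5904.9.
A monopolist chooses Q where MR = MC. MR = 276 − 10Q; setting this equal to 33 gives Q = 24.3 and P = 154.5.
CS = ½·(276 − 154.5)·24.3 = 1476.225.
Change in consumer surplus: 1476.225 − 5904.9 = −4428.675.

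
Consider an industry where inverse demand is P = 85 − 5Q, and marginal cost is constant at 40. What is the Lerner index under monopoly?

Lerner index = 0.36

Monopoly sets MR = MC: 85 − 10Q = 40 ⇒ Q = 4.5, P = 85 − 5·4.5 = 62.5.
Lerner index = (P − MC)/P = (62.5 − 40)/62.5 = 0.36.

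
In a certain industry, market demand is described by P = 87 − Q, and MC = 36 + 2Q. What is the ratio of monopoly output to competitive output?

Q_m/Q_c = 0.75

A monopolist chooses Q where MR = MC. MR = 87 − 2Q; setting this equal to 36 + 2Q gives Q = 12.75 and P = 74.25.
Under competition P = MC: 87 − Q = 36 + 2Q ⇒ Q = 17, P = 70.
Ratio Q_m/Q_c = 12.75/17 = 0.75.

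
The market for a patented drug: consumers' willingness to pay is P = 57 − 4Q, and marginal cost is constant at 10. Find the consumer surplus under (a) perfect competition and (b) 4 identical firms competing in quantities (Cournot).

Competition: CS = 276.125; Cournot: CS = 176.72

Competitive firms price at marginal cost: P = 10, giving Q = 11.75.
CS = ½·(57 − 10)·11.75 = 276.125.
Cournot with 4 identical firms: the symmetric best-response condition is 57 − 20q = 10. Each firm produces q = 2.35, total output Q = 9.4, price P = 19.4.
CS = ½·(57 − 19.4)·9.4 = 176.72.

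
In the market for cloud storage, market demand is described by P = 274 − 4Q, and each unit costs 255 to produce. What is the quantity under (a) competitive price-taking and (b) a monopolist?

Competitive firms price at marginal cost: P = 255, giving Q = 4.75.
The monopolist equates marginal revenue to marginal cost: 274 − 8Q = 255, so Q = 2.375. From demand, P = 264.5.

Competition: Q = 4.75; Monopoly: Q = 2.375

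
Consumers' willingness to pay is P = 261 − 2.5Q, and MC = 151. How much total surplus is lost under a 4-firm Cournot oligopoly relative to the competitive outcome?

DWL = 96.8

Competitive firms price at marginal cost: P = 151, giving Q = 44.
With 4 symmetric Cournot firms, each firm's FOC gives 261 − 12.5q = 151, so q = 8.8, Q = 4·8.8 = 35.2, and P = 173.
DWL is the triangle between Q = 35.2 and Q = 44: ½·(44 − 35.2)·(173 − 151) = 96.8.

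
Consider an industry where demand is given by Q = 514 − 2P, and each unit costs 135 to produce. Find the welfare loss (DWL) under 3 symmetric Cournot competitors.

Inverting demand: P = 257 − 0.5Q.
Competitive firms price at marginal cost: P = 135, giving Q = 244.
Cournot with 3 identical firms: the symmetric best-response condition is 257 − 2q = 135. Each firm produces q = 61, total output Q = 183, price P = 165.5.
DWL is the triangle between Q = 183 and Q = 244: ½·(244 − 183)·(165.5 − 135) = 930.25.

DWL = 930.25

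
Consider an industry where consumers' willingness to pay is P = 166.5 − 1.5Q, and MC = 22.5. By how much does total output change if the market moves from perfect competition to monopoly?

Total output falls by 48

Competitive firms price at marginal cost: P = 22.5, giving Q = 96.
Monopoly sets MR = MC: 166.5 − 3Q = 22.5 ⇒ Q = 48, P = 166.5 − 1.5·48 = 94.5.
Change in total output: 48 − 96 = −48.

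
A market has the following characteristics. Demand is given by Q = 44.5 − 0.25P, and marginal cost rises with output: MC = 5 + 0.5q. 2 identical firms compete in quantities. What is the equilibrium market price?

Inverting demand: P = 178 − 4Q.
With 2 symmetric Cournot firms, each firm's FOC gives 178 − 12q = 5 + 0.5q, so q = 13.84, Q = 2·13.84 = 27.68, and P = 67.28.

P = 67.28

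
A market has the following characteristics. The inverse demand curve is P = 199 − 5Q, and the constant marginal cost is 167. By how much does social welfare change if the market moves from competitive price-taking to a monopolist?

Social welfare falls by 25.6

Under competition P = MC = 167, so Q = (199 − 167)/5 = 6.4.
CS = ½·(199 − 167)·6.4 = 102.4; PS = (167 − 167)·6.4 = 0; TS = 102.4.
A monopolist chooses Q where MR = MC. MR = 199 − 10Q; setting this equal to 167 gives Q = 3.2 and P = 183.
CS = ½·(199 − 183)·3.2 = 25.6; PS = (183 − 167)·3.2 = 51.2; TS = 76.8.
Change in social welfare: 76.8 − 102.4 = −25.6.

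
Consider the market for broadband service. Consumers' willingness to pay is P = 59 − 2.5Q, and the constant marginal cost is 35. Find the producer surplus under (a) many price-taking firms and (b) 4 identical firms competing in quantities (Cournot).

Perfect competition: P = MC = 35, so 59 − 2.5Q = 35 and Q = 9.6.
PS = (35 − 35)·9.6 = 0.
In a 4-firm Cournot equilibrium, symmetry and the first-order condition give q = (59 − 35)/(12.5) = 1.92. So Q = 7.68 and P = 39.8.
PS = (39.8 − 35)·7.68 = 36.864.

Competition: PS = 0; Cournot: PS = 36.864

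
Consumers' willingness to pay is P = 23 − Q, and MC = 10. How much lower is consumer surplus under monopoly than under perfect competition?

Under competition P = MC = 10, so Q = (23 − 10)/1 = 13.
CS = ½·(23 − 10)·13 = 84.5.
A monopolist chooses Q where MR = MC. MR = 23 − 2Q; setting this equal to 10 gives Q = 6.5 and P = 16.5.
CS = ½·(23 − 16.5)·6.5 = 21.125.
Change in consumer surplus: 21.125 − 84.5 = −63.375.

Consumer surplus falls by 63.375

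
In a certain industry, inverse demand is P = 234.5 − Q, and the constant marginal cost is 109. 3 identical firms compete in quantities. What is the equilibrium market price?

P = 140.375

In a 3-firm Cournot equilibrium, symmetry and the first-order condition give q = (234.5 − 109)/(4) = 31.375. So Q = 94.125 and P = 140.375.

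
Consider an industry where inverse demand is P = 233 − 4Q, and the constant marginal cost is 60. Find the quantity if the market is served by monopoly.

Q = 21.625

A monopolist chooses Q where MR = MC. MR = 233 − 8Q; setting this equal to 60 gives Q = 21.625 and P = 146.5.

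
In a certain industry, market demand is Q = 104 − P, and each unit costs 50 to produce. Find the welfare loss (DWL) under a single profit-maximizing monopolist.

Inverting demand: P = 104 − Q.
Competitive firms price at marginal cost: P = 50, giving Q = 54.
A monopolist chooses Q where MR = MC. MR = 104 − 2Q; setting this equal to 50 gives Q = 27 and P = 77.
DWL is the triangle between Q = 27 and Q = 54: ½·(54 − 27)·(77 − 50) = 364.5.

DWL = 364.5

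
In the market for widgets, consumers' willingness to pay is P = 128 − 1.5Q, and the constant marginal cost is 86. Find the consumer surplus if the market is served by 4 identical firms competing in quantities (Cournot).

CS = 376.32

Cournot with 4 identical firms: the symmetric best-response condition is 128 − 7.5q = 86. Each firm produces q = 5.6, total output Q = 22.4, price P = 94.4.
CS = ½·(128 − 94.4)·22.4 = 376.32.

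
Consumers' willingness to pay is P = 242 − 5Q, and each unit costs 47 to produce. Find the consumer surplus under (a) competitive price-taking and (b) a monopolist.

Competitive firms price at marginal cost: P = 47, giving Q = 39.
CS = ½·(242 − 47)·39 = 3802.5.
A monopolist chooses Q where MR = MC. MR = 242 − 10Q; setting this equal to 47 gives Q = 19.5 and P = 144.5.
CS = ½·(242 − 144.5)·19.5 = 950.625.

Competition: CS = 3802.5; Monopoly: CS = 950.625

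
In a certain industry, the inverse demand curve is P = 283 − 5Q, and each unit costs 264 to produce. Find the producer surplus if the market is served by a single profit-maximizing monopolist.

Monopoly sets MR = MC: 283 − 10Q = 264 ⇒ Q = 1.9, P = 283 − 5·1.9 = 273.5.
PS = (273.5 − 264)·1.9 = 18.05.

PS = 18.05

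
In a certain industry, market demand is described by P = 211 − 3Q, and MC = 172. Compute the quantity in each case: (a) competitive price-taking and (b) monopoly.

Competition: Q = 13; Monopoly: Q = 6.5

Perfect competition: P = MC = 172, so 211 − 3Q = 172 and Q = 13.
The monopolist equates marginal revenue to marginal cost: 211 − 6Q = 172, so Q = 6.5. From demand, P = 191.5.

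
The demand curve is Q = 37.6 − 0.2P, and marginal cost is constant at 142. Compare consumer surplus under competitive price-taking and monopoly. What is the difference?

Inverting demand: P = 188 − 5Q.
Perfect competition: P = MC = 142, so 188 − 5Q = 142 and Q = 9.2.
CS = ½·(188 − 142)·9.2 = 211.6.
Monopoly sets MR = MC: 188 − 10Q = 142 ⇒ Q = 4.6, P = 188 − 5·4.6 = 165.
CS = ½·(188 − 165)·4.6 = 52.9.
Change in consumer surplus: 52.9 − 211.6 = −158.7.

Consumer surplus falls by 158.7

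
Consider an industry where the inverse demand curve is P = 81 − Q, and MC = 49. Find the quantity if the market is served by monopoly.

Q = 16

Monopoly sets MR = MC: 81 − 2Q = 49 ⇒ Q = 16, P = 81 − 16 = 65.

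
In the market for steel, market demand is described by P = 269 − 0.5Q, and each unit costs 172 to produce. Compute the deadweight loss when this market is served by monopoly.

Under competition P = MC = 172, so Q = (269 − 172)/0.5 = 194.
A monopolist chooses Q where MR = MC. MR = 269 − Q; setting this equal to 172 gives Q = 97 and P = 220.5.
DWL is the triangle between Q = 97 and Q = 194: ½·(194 − 97)·(220.5 − 172) = 2352.25.

DWL = 2352.25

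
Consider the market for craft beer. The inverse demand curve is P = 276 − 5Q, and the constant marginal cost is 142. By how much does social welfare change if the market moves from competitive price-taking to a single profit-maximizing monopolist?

Under competition P = MC = 142, so Q = (276 − 142)/5 = 26.8.
CS = ½·(276 − 142)·26.8 = 1795.6; PS = (142 − 142)·26.8 = 0; TS = 1795.6.
Monopoly sets MR = MC: 276 − 10Q = 142 ⇒ Q = 13.4, P = 276 − 5·13.4 = 209.
CS = ½·(276 − 209)·13.4 = 448.9; PS = (209 − 142)·13.4 = 897.8; TS = 1346.7.
Change in social welfare: 1346.7 − 1795.6 = −448.9.

TS falls by 448.9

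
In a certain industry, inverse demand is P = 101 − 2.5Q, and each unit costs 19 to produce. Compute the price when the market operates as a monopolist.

P = 60

Monopoly sets MR = MC: 101 − 5Q = 19 ⇒ Q = 16.4, P = 101 − 2.5·16.4 = 60.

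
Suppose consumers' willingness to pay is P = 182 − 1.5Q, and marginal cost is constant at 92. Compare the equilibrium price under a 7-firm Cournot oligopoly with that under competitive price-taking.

Cournot: P = 103.25; Competition: P = 92

With 7 symmetric Cournot firms, each firm's FOC gives 182 − 12q = 92, so q = 7.5, Q = 7·7.5 = 52.5, and P = 103.25.
Perfect competition: P = MC = 92, so 182 − 1.5Q = 92 and Q = 60.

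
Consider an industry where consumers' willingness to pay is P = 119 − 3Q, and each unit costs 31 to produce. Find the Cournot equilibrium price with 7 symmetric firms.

Cournot with 7 identical firms: the symmetric best-response condition is 119 − 24q = 31. Each firm produces q = 11/3, total output Q = 77/3, price P = 42.

P = 42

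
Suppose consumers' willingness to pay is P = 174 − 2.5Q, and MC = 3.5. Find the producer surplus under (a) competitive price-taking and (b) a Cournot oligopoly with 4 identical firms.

Under competition P = MC = 3.5, so Q = (174 − 3.5)/2.5 = 68.2.
PS = (3.5 − 3.5)·68.2 = 0.
In a 4-firm Cournot equilibrium, symmetry and the first-order condition give q = (174 − 3.5)/(12.5) = 13.64. So Q = 54.56 and P = 37.6.
PS = (37.6 − 3.5)·54.56 = 1860.496.

Competition: PS = 0; Cournot: PS = 1860.496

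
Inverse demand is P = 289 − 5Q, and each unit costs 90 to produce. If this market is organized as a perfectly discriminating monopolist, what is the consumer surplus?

CS = 0

A perfectly discriminating monopolist sells every unit with P(Q) ≥ MC(Q), so output equals the competitive quantity Q = 39.8. Each buyer pays their reservation price, so CS = 0 and the firm captures all surplus.
CS = 0.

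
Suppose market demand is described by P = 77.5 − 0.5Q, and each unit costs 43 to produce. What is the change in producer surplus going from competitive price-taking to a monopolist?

Competitive firms price at marginal cost: P = 43, giving Q = 69.
PS = (43 − 43)·69 = 0.
The monopolist equates marginal revenue to marginal cost: 77.5 − Q = 43, so Q = 34.5. From demand, P = 60.25.
PS = (60.25 − 43)·34.5 = 595.125.
Change in producer surplus: 595.125 − 0 = 595.125.

PS rises by 595.125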